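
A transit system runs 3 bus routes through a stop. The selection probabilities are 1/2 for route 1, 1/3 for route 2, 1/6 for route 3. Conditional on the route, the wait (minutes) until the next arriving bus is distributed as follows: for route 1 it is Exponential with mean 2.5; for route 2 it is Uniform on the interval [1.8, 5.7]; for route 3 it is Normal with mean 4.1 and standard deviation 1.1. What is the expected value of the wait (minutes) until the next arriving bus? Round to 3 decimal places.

3.183

Component means — 1: 2.5; 2: 3.75; 3: 4.1.
E[X] = 0.5·2.5 + 0.333333·3.75 + 0.166667·4.1 = 3.18333.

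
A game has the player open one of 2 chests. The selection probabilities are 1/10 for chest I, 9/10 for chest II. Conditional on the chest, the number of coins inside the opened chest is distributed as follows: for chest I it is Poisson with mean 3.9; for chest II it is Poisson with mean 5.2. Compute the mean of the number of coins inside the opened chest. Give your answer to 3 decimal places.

5.070

Component means — I: 3.9; II: 5.2.
E[X] = 0.1·3.9 + 0.9·5.2 = 5.07.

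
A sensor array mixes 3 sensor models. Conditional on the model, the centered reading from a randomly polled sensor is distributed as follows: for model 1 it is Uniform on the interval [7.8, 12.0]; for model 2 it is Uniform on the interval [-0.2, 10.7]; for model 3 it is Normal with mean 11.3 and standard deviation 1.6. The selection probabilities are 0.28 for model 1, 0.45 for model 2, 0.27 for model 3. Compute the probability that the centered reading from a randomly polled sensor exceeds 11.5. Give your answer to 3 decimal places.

Conditional on each model, P(X > 11.5): 1: 0.119048; 2: 0; 3: 0.450262.
By total probability, P(X > 11.5) = 0.28·0.119048 + 0.45·0 + 0.27·0.450262 = 0.154904.

0.155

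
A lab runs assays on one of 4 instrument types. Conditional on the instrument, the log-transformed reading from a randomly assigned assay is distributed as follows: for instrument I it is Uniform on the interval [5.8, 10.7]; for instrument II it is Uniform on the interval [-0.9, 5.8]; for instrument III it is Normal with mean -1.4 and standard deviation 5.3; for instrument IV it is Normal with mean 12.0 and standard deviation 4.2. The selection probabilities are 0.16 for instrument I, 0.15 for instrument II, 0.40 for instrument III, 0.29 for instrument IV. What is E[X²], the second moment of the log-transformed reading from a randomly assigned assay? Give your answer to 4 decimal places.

71.5672

For each component E[X²] = Var + (mean)², giving I: 70.0633; II: 9.74333; III: 30.05; IV: 161.64.
Overall E[X²] = 0.16·70.0633 + 0.15·9.74333 + 0.4·30.05 + 0.29·161.64 = 71.5672.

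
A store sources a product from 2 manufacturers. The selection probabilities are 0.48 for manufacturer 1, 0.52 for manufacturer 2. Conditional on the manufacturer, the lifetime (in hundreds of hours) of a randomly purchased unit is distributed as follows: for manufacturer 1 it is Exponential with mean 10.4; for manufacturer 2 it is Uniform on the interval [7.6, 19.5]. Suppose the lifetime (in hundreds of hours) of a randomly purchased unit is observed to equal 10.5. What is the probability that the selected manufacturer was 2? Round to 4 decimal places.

0.7221

Likelihoods f(10.5 | ·): 1: 0.0350345; 2: 0.0840336.
Posterior ∝ prior × likelihood. Numerator for 2: 0.52·0.0840336 = 0.0436975.
Normalizing constant: 0.48·0.0350345 + 0.52·0.0840336 = 0.0605141.
P(2 | observation) = 0.0436975 / 0.0605141 = 0.722105.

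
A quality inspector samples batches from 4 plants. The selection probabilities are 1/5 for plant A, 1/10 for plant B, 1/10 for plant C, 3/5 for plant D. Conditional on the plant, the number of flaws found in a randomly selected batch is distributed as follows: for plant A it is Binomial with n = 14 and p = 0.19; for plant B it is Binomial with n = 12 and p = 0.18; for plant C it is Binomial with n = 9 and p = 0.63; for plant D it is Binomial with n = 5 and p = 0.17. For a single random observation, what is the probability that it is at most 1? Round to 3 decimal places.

0.557

Conditional on each plant, P(X ≤ 1): A: 0.2242; B: 0.335868; C: 0.00212154; D: 0.7973.
By total probability, P(X ≤ 1) = 0.2·0.2242 + 0.1·0.335868 + 0.1·0.00212154 + 0.6·0.7973 = 0.557019.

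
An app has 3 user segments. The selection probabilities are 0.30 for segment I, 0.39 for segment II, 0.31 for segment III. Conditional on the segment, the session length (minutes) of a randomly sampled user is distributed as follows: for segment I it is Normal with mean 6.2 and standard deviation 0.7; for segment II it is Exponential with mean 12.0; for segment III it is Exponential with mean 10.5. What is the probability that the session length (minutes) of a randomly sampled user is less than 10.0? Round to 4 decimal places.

0.7109

Conditional on each segment, P(X < 10.0): I: 1; II: 0.565402; III: 0.614179.
By total probability, P(X < 10.0) = 0.3·1 + 0.39·0.565402 + 0.31·0.614179 = 0.710902.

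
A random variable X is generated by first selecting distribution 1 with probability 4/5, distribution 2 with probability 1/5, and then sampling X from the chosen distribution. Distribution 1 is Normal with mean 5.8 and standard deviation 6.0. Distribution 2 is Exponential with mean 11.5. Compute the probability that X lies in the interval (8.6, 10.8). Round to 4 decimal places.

0.1109

Conditional on each component, P(8.6 < X < 10.8): 1: 0.118041; 2: 0.0824269.
By total probability, P(8.6 < X < 10.8) = 0.8·0.118041 + 0.2·0.0824269 = 0.110918.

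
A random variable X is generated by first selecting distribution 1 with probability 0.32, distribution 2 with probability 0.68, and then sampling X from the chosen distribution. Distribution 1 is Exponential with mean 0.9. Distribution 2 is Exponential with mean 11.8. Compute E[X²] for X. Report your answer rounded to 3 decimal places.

189.885

For each component E[X²] = Var + (mean)², giving 1: 1.62; 2: 278.48.
Overall E[X²] = 0.32·1.62 + 0.68·278.48 = 189.885.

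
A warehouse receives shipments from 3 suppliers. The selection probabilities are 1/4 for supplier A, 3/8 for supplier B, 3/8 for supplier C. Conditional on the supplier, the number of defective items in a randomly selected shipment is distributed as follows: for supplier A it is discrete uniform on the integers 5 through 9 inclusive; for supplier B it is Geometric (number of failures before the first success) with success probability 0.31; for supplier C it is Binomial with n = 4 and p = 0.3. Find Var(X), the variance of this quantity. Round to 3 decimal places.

Per component, A: μ=7, E[X²]=51; B: μ=2.22581, E[X²]=12.1342; C: μ=1.2, E[X²]=2.28.
E[X] = 0.25·7 + 0.375·2.22581 + 0.375·1.2 = 3.03468.
E[X²] = 0.25·51 + 0.375·12.1342 + 0.375·2.28 = 18.1553.
Var(X) = E[X²] − (E[X])² = 18.1553 − 9.20927 = 8.94607.

8.946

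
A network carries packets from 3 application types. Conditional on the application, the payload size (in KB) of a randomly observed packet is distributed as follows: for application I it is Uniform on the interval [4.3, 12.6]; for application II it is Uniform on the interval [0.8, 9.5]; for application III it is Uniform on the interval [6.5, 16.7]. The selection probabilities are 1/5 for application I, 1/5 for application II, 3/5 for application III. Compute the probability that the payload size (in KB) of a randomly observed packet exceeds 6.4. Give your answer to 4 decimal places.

Conditional on each application, P(X > 6.4): I: 0.746988; II: 0.356322; III: 1.
By total probability, P(X > 6.4) = 0.2·0.746988 + 0.2·0.356322 + 0.6·1 = 0.820662.

0.8207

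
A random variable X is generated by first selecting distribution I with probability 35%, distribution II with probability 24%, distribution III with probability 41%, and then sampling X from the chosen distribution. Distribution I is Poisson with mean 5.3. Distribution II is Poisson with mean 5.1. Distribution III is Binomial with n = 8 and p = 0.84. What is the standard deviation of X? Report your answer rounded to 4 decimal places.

2.0176

Per component, I: μ=5.3, E[X²]=33.39; II: μ=5.1, E[X²]=31.11; III: μ=6.72, E[X²]=46.2336.
E[X] = 0.35·5.3 + 0.24·5.1 + 0.41·6.72 = 5.8342.
E[X²] = 0.35·33.39 + 0.24·31.11 + 0.41·46.2336 = 38.1087.
Var(X) = E[X²] − (E[X])² = 38.1087 − 34.0379 = 4.07079.
SD(X) = √4.07079 = 2.01762.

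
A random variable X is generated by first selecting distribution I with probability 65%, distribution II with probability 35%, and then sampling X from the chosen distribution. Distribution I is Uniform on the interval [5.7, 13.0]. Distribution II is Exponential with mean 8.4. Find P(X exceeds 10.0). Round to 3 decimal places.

Conditional on each component, P(X > 10.0): I: 0.410959; II: 0.304076.
By total probability, P(X > 10.0) = 0.65·0.410959 + 0.35·0.304076 = 0.37355.

0.374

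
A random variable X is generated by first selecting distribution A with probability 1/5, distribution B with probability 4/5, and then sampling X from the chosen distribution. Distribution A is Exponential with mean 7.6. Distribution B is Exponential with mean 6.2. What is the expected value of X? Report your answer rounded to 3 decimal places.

Component means — A: 7.6; B: 6.2.
E[X] = 0.2·7.6 + 0.8·6.2 = 6.48.

6.480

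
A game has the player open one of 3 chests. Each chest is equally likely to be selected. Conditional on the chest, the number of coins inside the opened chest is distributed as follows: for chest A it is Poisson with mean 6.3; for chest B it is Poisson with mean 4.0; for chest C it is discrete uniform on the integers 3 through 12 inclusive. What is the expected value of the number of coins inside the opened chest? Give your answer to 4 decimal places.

5.9333

Component means — A: 6.3; B: 4; C: 7.5.
E[X] = 0.333333·6.3 + 0.333333·4 + 0.333333·7.5 = 5.93333.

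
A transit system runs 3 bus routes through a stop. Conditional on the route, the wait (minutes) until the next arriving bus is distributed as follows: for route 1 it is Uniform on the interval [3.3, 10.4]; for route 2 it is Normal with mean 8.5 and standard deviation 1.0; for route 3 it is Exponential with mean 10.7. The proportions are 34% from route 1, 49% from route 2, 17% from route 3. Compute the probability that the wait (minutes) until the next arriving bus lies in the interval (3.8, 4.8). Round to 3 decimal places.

Conditional on each route, P(3.8 < X < 4.8): 1: 0.140845; 2: 0.000106499; 3: 0.0625525.
By total probability, P(3.8 < X < 4.8) = 0.34·0.140845 + 0.49·0.000106499 + 0.17·0.0625525 = 0.0585734.

0.059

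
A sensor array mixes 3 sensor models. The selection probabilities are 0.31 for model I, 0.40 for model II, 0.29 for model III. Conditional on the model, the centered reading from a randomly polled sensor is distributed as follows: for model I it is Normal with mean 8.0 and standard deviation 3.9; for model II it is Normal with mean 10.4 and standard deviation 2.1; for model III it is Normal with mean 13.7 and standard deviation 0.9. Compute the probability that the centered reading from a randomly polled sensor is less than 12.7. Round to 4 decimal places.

0.6586

Conditional on each model, P(X < 12.7): I: 0.885923; II: 0.863294; III: 0.13326.
By total probability, P(X < 12.7) = 0.31·0.885923 + 0.4·0.863294 + 0.29·0.13326 = 0.658599.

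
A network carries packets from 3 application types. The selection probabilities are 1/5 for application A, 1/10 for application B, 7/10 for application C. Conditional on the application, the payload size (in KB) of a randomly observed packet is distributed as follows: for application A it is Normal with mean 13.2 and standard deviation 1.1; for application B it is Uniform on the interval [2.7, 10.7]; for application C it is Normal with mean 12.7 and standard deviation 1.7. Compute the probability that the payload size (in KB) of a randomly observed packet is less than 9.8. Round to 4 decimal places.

0.1198

Conditional on each application, P(X < 9.8): A: 0.000997724; B: 0.8875; C: 0.044015.
By total probability, P(X < 9.8) = 0.2·0.000997724 + 0.1·0.8875 + 0.7·0.044015 = 0.11976.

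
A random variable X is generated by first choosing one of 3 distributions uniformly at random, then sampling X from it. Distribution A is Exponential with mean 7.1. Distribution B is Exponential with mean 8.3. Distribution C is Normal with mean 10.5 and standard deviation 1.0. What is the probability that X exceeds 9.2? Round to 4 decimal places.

0.5023

Conditional on each component, P(X > 9.2): A: 0.273686; B: 0.330076; C: 0.9032.
By total probability, P(X > 9.2) = 0.333333·0.273686 + 0.333333·0.330076 + 0.333333·0.9032 = 0.50232.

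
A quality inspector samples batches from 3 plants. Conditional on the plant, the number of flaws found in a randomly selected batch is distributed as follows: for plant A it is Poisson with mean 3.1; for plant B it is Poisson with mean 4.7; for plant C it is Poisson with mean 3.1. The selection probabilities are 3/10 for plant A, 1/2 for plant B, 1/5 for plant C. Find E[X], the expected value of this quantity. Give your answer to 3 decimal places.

3.900

Component means — A: 3.1; B: 4.7; C: 3.1.
E[X] = 0.3·3.1 + 0.5·4.7 + 0.2·3.1 = 3.9.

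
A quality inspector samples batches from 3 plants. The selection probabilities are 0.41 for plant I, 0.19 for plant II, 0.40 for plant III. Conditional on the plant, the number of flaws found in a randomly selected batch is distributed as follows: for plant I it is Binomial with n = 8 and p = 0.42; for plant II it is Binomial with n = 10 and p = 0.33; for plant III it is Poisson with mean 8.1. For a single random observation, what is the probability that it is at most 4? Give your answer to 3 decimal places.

0.514

Conditional on each plant, P(X ≤ 4): I: 0.793836; II: 0.793649; III: 0.0940485.
By total probability, P(X ≤ 4) = 0.41·0.793836 + 0.19·0.793649 + 0.4·0.0940485 = 0.513885.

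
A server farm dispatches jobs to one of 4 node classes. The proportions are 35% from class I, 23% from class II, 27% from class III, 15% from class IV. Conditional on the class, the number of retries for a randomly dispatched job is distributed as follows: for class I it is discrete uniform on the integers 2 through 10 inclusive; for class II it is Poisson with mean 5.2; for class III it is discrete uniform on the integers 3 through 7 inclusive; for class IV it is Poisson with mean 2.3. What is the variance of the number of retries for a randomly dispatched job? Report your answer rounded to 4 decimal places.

5.8670

Per component, I: μ=6, E[X²]=42.6667; II: μ=5.2, E[X²]=32.24; III: μ=5, E[X²]=27; IV: μ=2.3, E[X²]=7.59.
E[X] = 0.35·6 + 0.23·5.2 + 0.27·5 + 0.15·2.3 = 4.991.
E[X²] = 0.35·42.6667 + 0.23·32.24 + 0.27·27 + 0.15·7.59 = 30.777.
Var(X) = E[X²] − (E[X])² = 30.777 − 24.9101 = 5.86695.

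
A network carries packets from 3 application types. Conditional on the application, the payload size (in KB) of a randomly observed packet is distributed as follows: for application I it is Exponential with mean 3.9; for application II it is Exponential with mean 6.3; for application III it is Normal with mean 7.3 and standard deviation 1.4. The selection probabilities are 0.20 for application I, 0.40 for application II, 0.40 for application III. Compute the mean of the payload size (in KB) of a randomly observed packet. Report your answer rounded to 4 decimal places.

6.2200

Component means — I: 3.9; II: 6.3; III: 7.3.
E[X] = 0.2·3.9 + 0.4·6.3 + 0.4·7.3 = 6.22.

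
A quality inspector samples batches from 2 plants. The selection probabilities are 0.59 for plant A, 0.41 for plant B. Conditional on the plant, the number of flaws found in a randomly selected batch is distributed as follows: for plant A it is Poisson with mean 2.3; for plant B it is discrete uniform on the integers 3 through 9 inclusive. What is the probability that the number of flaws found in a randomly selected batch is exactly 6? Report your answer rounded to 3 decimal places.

0.071

Conditional on each plant, P(X = 6): A: 0.0206138; B: 0.142857.
By total probability, P(X = 6) = 0.59·0.0206138 + 0.41·0.142857 = 0.0707335.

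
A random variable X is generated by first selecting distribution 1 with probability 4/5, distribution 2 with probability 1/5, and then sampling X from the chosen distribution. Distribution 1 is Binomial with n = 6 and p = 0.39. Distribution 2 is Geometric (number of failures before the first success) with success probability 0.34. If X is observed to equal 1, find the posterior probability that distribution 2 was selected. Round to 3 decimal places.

0.221

Likelihoods P(X=1 | ·): 1: 0.197636; 2: 0.2244.
Posterior ∝ prior × likelihood. Numerator for 2: 0.2·0.2244 = 0.04488.
Normalizing constant: 0.8·0.197636 + 0.2·0.2244 = 0.202988.
P(2 | observation) = 0.04488 / 0.202988 = 0.221096.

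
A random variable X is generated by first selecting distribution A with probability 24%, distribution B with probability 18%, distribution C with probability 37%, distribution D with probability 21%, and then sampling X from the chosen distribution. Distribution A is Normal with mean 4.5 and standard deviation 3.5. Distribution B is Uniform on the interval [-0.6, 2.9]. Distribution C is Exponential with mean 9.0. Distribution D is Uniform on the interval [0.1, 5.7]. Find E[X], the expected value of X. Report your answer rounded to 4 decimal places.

5.2260

Component means — A: 4.5; B: 1.15; C: 9; D: 2.9.
E[X] = 0.24·4.5 + 0.18·1.15 + 0.37·9 + 0.21·2.9 = 5.226.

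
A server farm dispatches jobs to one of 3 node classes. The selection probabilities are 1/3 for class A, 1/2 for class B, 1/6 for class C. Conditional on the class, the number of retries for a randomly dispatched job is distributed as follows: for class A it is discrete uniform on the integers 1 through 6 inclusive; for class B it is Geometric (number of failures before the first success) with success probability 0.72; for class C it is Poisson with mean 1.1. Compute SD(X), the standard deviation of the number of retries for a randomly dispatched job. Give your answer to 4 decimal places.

1.8442

Per component, A: μ=3.5, E[X²]=15.1667; B: μ=0.388889, E[X²]=0.691358; C: μ=1.1, E[X²]=2.31.
E[X] = 0.333333·3.5 + 0.5·0.388889 + 0.166667·1.1 = 1.54444.
E[X²] = 0.333333·15.1667 + 0.5·0.691358 + 0.166667·2.31 = 5.78623.
Var(X) = E[X²] − (E[X])² = 5.78623 − 2.38531 = 3.40093.
SD(X) = √3.40093 = 1.84416.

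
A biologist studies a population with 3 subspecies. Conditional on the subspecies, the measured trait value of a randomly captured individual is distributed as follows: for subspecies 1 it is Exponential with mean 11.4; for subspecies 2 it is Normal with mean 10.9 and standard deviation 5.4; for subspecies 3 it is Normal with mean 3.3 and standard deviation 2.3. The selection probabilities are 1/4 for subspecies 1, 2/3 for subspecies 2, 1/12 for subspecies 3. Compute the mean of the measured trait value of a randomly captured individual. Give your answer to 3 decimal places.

10.392

Component means — 1: 11.4; 2: 10.9; 3: 3.3.
E[X] = 0.25·11.4 + 0.666667·10.9 + 0.0833333·3.3 = 10.3917.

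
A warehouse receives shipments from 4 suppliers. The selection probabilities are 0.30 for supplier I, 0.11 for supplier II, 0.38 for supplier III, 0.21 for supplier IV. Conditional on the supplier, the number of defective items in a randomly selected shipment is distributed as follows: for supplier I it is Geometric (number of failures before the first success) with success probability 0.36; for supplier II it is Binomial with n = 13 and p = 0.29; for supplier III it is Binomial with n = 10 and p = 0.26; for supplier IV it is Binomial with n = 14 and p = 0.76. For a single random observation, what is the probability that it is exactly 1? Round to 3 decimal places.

0.142

Conditional on each supplier, P(X = 1): I: 0.2304; II: 0.0618645; III: 0.173005; IV: 9.32584e-08.
By total probability, P(X = 1) = 0.3·0.2304 + 0.11·0.0618645 + 0.38·0.173005 + 0.21·9.32584e-08 = 0.141667.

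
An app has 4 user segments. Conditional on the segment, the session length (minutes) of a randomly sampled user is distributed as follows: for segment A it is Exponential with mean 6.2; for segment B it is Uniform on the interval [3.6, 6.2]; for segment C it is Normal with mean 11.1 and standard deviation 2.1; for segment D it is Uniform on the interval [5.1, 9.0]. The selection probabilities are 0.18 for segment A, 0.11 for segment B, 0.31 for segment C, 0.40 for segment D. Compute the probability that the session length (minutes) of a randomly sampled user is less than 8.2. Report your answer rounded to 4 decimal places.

0.5859

Conditional on each segment, P(X < 8.2): A: 0.733553; B: 1; C: 0.0836468; D: 0.794872.
By total probability, P(X < 8.2) = 0.18·0.733553 + 0.11·1 + 0.31·0.0836468 + 0.4·0.794872 = 0.585919.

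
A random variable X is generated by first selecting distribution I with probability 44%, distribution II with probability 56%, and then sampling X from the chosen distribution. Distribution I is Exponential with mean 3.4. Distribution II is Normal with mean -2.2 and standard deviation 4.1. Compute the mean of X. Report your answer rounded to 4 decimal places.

0.2640

Component means — I: 3.4; II: -2.2.
E[X] = 0.44·3.4 + 0.56·-2.2 = 0.264.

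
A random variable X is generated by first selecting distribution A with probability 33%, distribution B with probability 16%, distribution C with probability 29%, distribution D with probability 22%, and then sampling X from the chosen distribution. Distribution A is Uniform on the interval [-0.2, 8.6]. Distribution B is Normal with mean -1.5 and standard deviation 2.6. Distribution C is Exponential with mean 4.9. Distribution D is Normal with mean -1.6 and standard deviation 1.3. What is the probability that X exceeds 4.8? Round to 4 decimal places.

0.2526

Conditional on each component, P(X > 4.8): A: 0.431818; B: 0.00769483; C: 0.375464; D: 4.2597e-07.
By total probability, P(X > 4.8) = 0.33·0.431818 + 0.16·0.00769483 + 0.29·0.375464 + 0.22·4.2597e-07 = 0.252616.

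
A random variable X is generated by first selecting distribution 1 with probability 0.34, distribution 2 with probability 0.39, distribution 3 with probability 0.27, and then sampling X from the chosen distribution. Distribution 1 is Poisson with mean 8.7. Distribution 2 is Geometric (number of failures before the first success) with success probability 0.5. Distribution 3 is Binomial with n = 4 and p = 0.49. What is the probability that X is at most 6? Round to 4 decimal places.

0.7370

Conditional on each component, P(X ≤ 6): 1: 0.235488; 2: 0.992188; 3: 1.
By total probability, P(X ≤ 6) = 0.34·0.235488 + 0.39·0.992188 + 0.27·1 = 0.737019.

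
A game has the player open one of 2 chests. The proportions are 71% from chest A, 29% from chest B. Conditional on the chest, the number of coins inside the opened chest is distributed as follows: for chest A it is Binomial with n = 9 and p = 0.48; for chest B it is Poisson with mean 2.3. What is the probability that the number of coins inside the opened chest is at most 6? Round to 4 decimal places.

Conditional on each chest, P(X ≤ 6): A: 0.928312; B: 0.990638.
By total probability, P(X ≤ 6) = 0.71·0.928312 + 0.29·0.990638 = 0.946386.

0.9464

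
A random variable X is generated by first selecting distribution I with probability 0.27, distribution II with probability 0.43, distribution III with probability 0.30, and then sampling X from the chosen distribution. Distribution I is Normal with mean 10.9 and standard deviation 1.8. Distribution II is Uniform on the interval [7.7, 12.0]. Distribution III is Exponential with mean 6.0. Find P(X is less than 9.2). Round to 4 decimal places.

0.4318

Conditional on each component, P(X < 9.2): I: 0.172471; II: 0.348837; III: 0.784185.
By total probability, P(X < 9.2) = 0.27·0.172471 + 0.43·0.348837 + 0.3·0.784185 = 0.431823.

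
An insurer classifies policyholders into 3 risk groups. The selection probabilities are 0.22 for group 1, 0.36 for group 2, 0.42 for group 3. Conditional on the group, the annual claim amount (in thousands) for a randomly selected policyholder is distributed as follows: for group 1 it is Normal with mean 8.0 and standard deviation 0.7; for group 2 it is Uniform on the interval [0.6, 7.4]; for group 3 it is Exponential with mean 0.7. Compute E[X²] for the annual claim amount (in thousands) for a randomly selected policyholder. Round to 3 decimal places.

21.747

For each component E[X²] = Var + (mean)², giving 1: 64.49; 2: 19.8533; 3: 0.98.
Overall E[X²] = 0.22·64.49 + 0.36·19.8533 + 0.42·0.98 = 21.7466.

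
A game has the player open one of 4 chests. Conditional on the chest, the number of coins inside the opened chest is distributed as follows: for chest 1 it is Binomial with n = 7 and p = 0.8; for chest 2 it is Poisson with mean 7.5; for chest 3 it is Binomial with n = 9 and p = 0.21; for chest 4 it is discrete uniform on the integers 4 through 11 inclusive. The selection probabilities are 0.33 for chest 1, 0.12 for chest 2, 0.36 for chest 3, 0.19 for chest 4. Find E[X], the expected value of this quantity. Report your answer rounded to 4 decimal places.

4.8534

Component means — 1: 5.6; 2: 7.5; 3: 1.89; 4: 7.5.
E[X] = 0.33·5.6 + 0.12·7.5 + 0.36·1.89 + 0.19·7.5 = 4.8534.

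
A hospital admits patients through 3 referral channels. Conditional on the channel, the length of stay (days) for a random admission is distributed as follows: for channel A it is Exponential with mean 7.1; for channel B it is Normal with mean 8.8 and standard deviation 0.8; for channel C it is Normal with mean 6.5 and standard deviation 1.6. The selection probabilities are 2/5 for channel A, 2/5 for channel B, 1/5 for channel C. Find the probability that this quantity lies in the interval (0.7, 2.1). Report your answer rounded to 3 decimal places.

0.065

Conditional on each channel, P(0.7 < X < 2.1): A: 0.162158; B: 0; C: 0.00283528.
By total probability, P(0.7 < X < 2.1) = 0.4·0.162158 + 0.4·0 + 0.2·0.00283528 = 0.0654301.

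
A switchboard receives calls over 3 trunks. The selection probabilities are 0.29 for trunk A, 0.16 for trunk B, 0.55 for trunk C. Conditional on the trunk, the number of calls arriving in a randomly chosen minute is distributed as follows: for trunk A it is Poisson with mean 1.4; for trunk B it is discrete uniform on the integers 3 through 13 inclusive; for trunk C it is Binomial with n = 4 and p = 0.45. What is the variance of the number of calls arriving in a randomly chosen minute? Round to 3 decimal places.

Per component, A: μ=1.4, E[X²]=3.36; B: μ=8, E[X²]=74; C: μ=1.8, E[X²]=4.23.
E[X] = 0.29·1.4 + 0.16·8 + 0.55·1.8 = 2.676.
E[X²] = 0.29·3.36 + 0.16·74 + 0.55·4.23 = 15.1409.
Var(X) = E[X²] − (E[X])² = 15.1409 − 7.16098 = 7.97992.

7.980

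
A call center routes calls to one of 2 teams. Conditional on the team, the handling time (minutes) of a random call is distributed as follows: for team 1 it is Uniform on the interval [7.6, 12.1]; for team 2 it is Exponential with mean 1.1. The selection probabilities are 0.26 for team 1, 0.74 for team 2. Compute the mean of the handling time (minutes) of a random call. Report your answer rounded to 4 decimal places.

3.3750

Component means — 1: 9.85; 2: 1.1.
E[X] = 0.26·9.85 + 0.74·1.1 = 3.375.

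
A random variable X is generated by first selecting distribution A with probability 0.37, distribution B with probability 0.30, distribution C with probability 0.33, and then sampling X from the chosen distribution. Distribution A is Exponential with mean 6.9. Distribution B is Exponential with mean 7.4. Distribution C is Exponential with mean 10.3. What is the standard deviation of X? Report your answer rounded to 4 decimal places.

Per component, A: μ=6.9, E[X²]=95.22; B: μ=7.4, E[X²]=109.52; C: μ=10.3, E[X²]=212.18.
E[X] = 0.37·6.9 + 0.3·7.4 + 0.33·10.3 = 8.172.
E[X²] = 0.37·95.22 + 0.3·109.52 + 0.33·212.18 = 138.107.
Var(X) = E[X²] − (E[X])² = 138.107 − 66.7816 = 71.3252.
SD(X) = √71.3252 = 8.44543.

8.4454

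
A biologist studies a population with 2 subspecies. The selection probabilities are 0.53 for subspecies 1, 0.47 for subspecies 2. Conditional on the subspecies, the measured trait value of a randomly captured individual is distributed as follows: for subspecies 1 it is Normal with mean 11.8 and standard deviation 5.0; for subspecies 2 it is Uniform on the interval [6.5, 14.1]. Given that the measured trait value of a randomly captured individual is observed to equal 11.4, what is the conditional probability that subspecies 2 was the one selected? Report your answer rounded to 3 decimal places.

Likelihoods f(11.4 | ·): 1: 0.0795335; 2: 0.131579.
Posterior ∝ prior × likelihood. Numerator for 2: 0.47·0.131579 = 0.0618421.
Normalizing constant: 0.53·0.0795335 + 0.47·0.131579 = 0.103995.
P(2 | observation) = 0.0618421 / 0.103995 = 0.594665.

0.595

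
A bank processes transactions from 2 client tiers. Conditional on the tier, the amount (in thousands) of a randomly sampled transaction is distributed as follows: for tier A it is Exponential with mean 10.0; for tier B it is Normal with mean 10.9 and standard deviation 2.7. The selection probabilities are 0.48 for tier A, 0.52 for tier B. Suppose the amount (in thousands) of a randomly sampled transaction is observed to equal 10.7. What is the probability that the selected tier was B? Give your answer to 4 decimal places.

0.8231

Likelihoods f(10.7 | ·): A: 0.0343009; B: 0.147352.
Posterior ∝ prior × likelihood. Numerator for B: 0.52·0.147352 = 0.0766228.
Normalizing constant: 0.48·0.0343009 + 0.52·0.147352 = 0.0930872.
P(B | observation) = 0.0766228 / 0.0930872 = 0.823129.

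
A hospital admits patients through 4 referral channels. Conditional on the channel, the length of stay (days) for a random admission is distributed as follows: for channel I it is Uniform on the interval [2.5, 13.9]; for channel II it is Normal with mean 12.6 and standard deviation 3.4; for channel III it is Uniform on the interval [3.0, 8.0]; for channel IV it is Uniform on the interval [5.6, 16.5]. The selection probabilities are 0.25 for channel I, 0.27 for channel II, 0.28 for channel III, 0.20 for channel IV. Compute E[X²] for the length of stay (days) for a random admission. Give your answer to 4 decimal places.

For each component E[X²] = Var + (mean)², giving I: 78.07; II: 170.32; III: 32.3333; IV: 132.003.
Overall E[X²] = 0.25·78.07 + 0.27·170.32 + 0.28·32.3333 + 0.2·132.003 = 100.958.

100.9579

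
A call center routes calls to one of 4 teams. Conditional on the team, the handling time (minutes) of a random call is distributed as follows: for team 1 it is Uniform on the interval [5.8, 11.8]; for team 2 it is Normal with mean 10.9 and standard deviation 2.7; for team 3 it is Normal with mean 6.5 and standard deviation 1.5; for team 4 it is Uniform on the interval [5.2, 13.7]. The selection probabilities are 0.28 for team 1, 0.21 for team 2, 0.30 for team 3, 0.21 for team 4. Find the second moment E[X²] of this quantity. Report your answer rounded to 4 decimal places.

For each component E[X²] = Var + (mean)², giving 1: 80.44; 2: 126.1; 3: 44.5; 4: 95.3233.
Overall E[X²] = 0.28·80.44 + 0.21·126.1 + 0.3·44.5 + 0.21·95.3233 = 82.3721.

82.3721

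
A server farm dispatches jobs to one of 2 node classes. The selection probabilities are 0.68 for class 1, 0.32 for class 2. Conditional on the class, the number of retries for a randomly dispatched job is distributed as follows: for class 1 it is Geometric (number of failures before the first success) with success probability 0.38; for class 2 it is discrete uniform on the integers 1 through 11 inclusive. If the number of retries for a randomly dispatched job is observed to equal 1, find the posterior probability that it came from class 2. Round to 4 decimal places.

0.1537

Likelihoods P(X=1 | ·): 1: 0.2356; 2: 0.0909091.
Posterior ∝ prior × likelihood. Numerator for 2: 0.32·0.0909091 = 0.0290909.
Normalizing constant: 0.68·0.2356 + 0.32·0.0909091 = 0.189299.
P(2 | observation) = 0.0290909 / 0.189299 = 0.153677.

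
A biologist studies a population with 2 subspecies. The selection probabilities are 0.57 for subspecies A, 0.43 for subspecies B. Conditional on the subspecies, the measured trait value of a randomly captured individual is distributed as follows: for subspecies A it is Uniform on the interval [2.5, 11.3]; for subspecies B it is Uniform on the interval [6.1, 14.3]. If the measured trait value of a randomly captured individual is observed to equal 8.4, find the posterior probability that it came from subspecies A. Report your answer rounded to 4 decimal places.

0.5526

Likelihoods f(8.4 | ·): A: 0.113636; B: 0.121951.
Posterior ∝ prior × likelihood. Numerator for A: 0.57·0.113636 = 0.0647727.
Normalizing constant: 0.57·0.113636 + 0.43·0.121951 = 0.117212.
P(A | observation) = 0.0647727 / 0.117212 = 0.552613.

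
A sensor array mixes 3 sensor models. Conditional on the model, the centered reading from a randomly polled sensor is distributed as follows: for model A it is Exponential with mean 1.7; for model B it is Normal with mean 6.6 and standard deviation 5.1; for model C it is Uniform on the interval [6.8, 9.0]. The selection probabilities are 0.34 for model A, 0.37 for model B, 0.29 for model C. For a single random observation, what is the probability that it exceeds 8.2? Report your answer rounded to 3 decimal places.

Conditional on each model, P(X > 8.2): A: 0.00803837; B: 0.376865; C: 0.363636.
By total probability, P(X > 8.2) = 0.34·0.00803837 + 0.37·0.376865 + 0.29·0.363636 = 0.247628.

0.248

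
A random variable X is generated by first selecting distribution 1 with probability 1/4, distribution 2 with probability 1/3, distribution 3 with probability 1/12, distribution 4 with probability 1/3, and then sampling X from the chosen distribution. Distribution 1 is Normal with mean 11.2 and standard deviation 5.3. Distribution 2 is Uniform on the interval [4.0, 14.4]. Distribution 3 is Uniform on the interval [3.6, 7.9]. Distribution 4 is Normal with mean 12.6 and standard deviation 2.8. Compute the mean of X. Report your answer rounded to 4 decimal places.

Component means — 1: 11.2; 2: 9.2; 3: 5.75; 4: 12.6.
E[X] = 0.25·11.2 + 0.333333·9.2 + 0.0833333·5.75 + 0.333333·12.6 = 10.5458.

10.5458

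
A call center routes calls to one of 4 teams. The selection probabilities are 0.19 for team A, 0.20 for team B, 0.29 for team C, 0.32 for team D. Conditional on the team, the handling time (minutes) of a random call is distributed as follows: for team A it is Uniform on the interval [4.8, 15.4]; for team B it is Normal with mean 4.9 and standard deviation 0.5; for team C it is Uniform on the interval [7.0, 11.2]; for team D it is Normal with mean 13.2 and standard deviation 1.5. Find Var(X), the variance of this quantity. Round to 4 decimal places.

Per component, A: μ=10.1, E[X²]=111.373; B: μ=4.9, E[X²]=24.26; C: μ=9.1, E[X²]=84.28; D: μ=13.2, E[X²]=176.49.
E[X] = 0.19·10.1 + 0.2·4.9 + 0.29·9.1 + 0.32·13.2 = 9.762.
E[X²] = 0.19·111.373 + 0.2·24.26 + 0.29·84.28 + 0.32·176.49 = 106.931.
Var(X) = E[X²] − (E[X])² = 106.931 − 95.2966 = 11.6343.

11.6343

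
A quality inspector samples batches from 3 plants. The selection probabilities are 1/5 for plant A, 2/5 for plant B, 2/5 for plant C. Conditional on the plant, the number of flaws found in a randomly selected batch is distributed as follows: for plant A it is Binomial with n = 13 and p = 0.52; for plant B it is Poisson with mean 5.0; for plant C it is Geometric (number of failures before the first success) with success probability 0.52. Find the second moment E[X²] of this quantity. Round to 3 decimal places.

22.839

For each component E[X²] = Var + (mean)², giving A: 48.9424; B: 30; C: 2.62722.
Overall E[X²] = 0.2·48.9424 + 0.4·30 + 0.4·2.62722 = 22.8394.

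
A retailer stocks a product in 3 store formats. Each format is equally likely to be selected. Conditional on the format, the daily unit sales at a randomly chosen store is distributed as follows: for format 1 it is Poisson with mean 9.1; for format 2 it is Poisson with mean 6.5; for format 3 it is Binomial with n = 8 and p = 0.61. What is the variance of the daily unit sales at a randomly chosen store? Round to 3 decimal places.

8.856

Per component, 1: μ=9.1, E[X²]=91.91; 2: μ=6.5, E[X²]=48.75; 3: μ=4.88, E[X²]=25.7176.
E[X] = 0.333333·9.1 + 0.333333·6.5 + 0.333333·4.88 = 6.82667.
E[X²] = 0.333333·91.91 + 0.333333·48.75 + 0.333333·25.7176 = 55.4592.
Var(X) = E[X²] − (E[X])² = 55.4592 − 46.6034 = 8.85582.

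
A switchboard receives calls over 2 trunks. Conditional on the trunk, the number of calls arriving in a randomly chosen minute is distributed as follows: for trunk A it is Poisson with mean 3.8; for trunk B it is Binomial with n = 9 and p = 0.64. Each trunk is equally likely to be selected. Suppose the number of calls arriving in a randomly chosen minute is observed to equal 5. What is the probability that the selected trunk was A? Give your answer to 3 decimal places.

0.394

Likelihoods P(X=5 | ·): A: 0.147713; B: 0.227238.
Posterior ∝ prior × likelihood. Numerator for A: 0.5·0.147713 = 0.0738563.
Normalizing constant: 0.5·0.147713 + 0.5·0.227238 = 0.187475.
P(A | observation) = 0.0738563 / 0.187475 = 0.393953.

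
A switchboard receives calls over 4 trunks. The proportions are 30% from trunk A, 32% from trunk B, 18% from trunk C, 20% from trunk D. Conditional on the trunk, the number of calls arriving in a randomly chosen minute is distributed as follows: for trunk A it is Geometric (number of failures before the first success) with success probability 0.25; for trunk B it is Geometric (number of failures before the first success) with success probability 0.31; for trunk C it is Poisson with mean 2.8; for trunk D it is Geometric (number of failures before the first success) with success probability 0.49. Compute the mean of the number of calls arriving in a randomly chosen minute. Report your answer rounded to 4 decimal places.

Component means — A: 3; B: 2.22581; C: 2.8; D: 1.04082.
E[X] = 0.3·3 + 0.32·2.22581 + 0.18·2.8 + 0.2·1.04082 = 2.32442.

2.3244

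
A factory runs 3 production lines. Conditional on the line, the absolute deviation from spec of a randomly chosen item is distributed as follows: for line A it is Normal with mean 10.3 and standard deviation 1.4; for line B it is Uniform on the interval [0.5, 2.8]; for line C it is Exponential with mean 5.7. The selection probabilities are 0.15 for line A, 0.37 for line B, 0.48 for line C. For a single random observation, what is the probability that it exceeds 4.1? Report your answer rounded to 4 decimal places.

Conditional on each line, P(X > 4.1): A: 0.999995; B: 0; C: 0.487094.
By total probability, P(X > 4.1) = 0.15·0.999995 + 0.37·0 + 0.48·0.487094 = 0.383804.

0.3838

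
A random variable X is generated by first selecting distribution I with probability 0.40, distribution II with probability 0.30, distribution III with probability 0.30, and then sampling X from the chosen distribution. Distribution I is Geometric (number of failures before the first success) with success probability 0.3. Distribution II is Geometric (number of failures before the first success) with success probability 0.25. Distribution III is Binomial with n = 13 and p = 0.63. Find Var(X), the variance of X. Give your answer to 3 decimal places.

Per component, I: μ=2.33333, E[X²]=13.2222; II: μ=3, E[X²]=21; III: μ=8.19, E[X²]=70.1064.
E[X] = 0.4·2.33333 + 0.3·3 + 0.3·8.19 = 4.29033.
E[X²] = 0.4·13.2222 + 0.3·21 + 0.3·70.1064 = 32.6208.
Var(X) = E[X²] − (E[X])² = 32.6208 − 18.407 = 14.2138.

14.214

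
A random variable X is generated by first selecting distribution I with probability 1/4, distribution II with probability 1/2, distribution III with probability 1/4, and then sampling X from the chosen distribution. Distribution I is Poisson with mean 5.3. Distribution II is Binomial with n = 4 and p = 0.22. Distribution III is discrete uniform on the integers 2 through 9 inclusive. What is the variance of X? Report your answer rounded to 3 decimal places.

Per component, I: μ=5.3, E[X²]=33.39; II: μ=0.88, E[X²]=1.4608; III: μ=5.5, E[X²]=35.5.
E[X] = 0.25·5.3 + 0.5·0.88 + 0.25·5.5 = 3.14.
E[X²] = 0.25·33.39 + 0.5·1.4608 + 0.25·35.5 = 17.9529.
Var(X) = E[X²] − (E[X])² = 17.9529 − 9.8596 = 8.0933.

8.093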